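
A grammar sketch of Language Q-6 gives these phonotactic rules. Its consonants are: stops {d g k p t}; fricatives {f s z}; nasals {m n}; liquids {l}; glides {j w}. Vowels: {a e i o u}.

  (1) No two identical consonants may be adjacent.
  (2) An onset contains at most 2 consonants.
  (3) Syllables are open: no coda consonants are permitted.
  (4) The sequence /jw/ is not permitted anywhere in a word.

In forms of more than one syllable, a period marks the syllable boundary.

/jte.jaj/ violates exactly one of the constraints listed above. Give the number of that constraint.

/jte.jaj/: syllable 2 coda /j/ has 1 consonant (> 0).
This is a violation of constraint 3: "Syllables are open: no coda consonants are permitted."
The remaining constraints (1, 2, 4) are satisfied.

3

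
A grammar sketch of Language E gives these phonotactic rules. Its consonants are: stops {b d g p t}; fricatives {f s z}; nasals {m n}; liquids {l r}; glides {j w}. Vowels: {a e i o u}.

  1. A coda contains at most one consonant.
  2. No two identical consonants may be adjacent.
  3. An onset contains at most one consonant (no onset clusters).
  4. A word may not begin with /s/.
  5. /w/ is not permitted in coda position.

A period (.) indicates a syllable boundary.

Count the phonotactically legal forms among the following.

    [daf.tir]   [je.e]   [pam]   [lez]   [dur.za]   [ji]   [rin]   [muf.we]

8

[daf.tir] — σ1 onset /d/, coda /f/ ok; σ2 onset /t/, coda /r/ ok → phonotactically legal
[je.e] — σ1 onset /j/, coda /∅/ ok; σ2 onset /∅/, coda /∅/ ok → phonotactically legal
[pam] — σ1 onset /p/, coda /m/ ok → phonotactically legal
[lez] — σ1 onset /l/, coda /z/ ok → phonotactically legal
[dur.za] — σ1 onset /d/, coda /r/ ok; σ2 onset /z/, coda /∅/ ok → phonotactically legal
[ji] — σ1 onset /j/, coda /∅/ ok → phonotactically legal
[rin] — σ1 onset /r/, coda /n/ ok → phonotactically legal
[muf.we] — σ1 onset /m/, coda /f/ ok; σ2 onset /w/, coda /∅/ ok → phonotactically legal
Phonotactically legal: [daf.tir], [je.e], [pam], [lez], [dur.za], [ji], [rin], [muf.we] → 8.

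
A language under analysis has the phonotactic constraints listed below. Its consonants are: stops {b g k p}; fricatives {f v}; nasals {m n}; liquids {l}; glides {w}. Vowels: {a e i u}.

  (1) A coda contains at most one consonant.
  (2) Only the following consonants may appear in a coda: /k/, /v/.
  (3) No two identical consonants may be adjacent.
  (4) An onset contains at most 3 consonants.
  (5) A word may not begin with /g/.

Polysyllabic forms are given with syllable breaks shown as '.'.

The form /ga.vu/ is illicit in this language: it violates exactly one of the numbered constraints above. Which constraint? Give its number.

/ga.vu/: word begins with /g/.
This is a violation of constraint 5: "A word may not begin with /g/."
The remaining constraints (1, 2, 3, 4) are satisfied.

5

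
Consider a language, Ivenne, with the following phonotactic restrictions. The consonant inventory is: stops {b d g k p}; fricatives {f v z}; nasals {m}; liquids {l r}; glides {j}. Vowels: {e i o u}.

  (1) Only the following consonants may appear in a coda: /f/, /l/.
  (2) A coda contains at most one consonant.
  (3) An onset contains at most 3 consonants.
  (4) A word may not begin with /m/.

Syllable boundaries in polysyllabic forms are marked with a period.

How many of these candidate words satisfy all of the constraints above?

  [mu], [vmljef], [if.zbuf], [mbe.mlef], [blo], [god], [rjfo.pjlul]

3

[mu] — violates constraint 4: word begins with /m/ → illicit
[vmljef] — violates constraint 3: syllable 1 onset /vmlj/ has 4 consonants (> 3) → illicit
[if.zbuf] — σ1 onset /∅/, coda /f/ ok; σ2 onset /zb/ (2C), coda /f/ ok → licit
[mbe.mlef] — violates constraint 4: word begins with /m/ → illicit
[blo] — σ1 onset /bl/ (2C), coda /∅/ ok → licit
[god] — violates constraint 1: syllable 1 coda contains /d/, which is not a licensed coda consonant → illicit
[rjfo.pjlul] — σ1 onset /rjf/ (3C), coda /∅/ ok; σ2 onset /pjl/ (3C), coda /l/ ok → licit
Licit: [if.zbuf], [blo], [rjfo.pjlul] → 3.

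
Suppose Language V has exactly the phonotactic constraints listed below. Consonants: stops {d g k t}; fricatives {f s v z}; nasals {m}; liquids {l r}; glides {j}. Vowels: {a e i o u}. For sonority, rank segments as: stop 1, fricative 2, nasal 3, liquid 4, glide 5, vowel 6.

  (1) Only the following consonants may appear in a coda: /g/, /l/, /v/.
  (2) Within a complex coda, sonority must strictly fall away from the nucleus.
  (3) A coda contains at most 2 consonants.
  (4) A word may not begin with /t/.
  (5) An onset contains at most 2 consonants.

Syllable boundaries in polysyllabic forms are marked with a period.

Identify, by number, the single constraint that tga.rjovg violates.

4

tga.rjovg: word begins with /t/.
This is a violation of constraint 4: "A word may not begin with /t/."
The remaining constraints (1, 2, 3, 5) are satisfied.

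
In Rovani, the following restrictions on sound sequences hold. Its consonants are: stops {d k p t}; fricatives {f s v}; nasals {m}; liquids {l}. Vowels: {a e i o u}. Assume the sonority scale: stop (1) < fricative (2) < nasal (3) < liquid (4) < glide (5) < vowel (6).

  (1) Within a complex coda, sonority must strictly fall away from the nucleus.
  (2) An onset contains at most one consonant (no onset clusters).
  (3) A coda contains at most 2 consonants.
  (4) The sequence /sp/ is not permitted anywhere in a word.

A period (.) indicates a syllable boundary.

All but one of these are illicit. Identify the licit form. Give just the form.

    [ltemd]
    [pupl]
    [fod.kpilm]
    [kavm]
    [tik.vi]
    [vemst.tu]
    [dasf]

[ltemd] — violates constraint 2: syllable 1 onset /lt/ has 2 consonants (> 1) → illicit
[pupl] — violates constraint 1: syllable 1 coda /pl/: /p/ (stop, 1) → /l/ (liquid, 4) does not fall → illicit
[fod.kpilm] — violates constraint 2: syllable 2 onset /kp/ has 2 consonants (> 1) → illicit
[kavm] — violates constraint 1: syllable 1 coda /vm/: /v/ (fricative, 2) → /m/ (nasal, 3) does not fall → illicit
[tik.vi] — σ1 onset /t/, coda /k/ ok; σ2 onset /v/, coda /∅/ ok → licit
[vemst.tu] — violates constraint 3: syllable 1 coda /mst/ has 3 consonants (> 2) → illicit
[dasf] — violates constraint 1: syllable 1 coda /sf/: /s/ (fricative, 2) → /f/ (fricative, 2) does not fall → illicit

[tik.vi]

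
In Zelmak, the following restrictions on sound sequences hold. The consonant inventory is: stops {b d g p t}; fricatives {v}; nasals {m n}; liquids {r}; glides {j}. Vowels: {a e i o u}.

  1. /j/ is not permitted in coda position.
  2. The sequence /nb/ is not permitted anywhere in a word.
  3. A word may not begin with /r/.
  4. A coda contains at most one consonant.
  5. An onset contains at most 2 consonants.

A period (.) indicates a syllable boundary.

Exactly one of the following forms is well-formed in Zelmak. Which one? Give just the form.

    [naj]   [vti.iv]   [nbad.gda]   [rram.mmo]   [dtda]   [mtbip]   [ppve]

[naj] — violates constraint 1: syllable 1 coda contains /j/ → ill-formed
[vti.iv] — σ1 onset /vt/ (2C), coda /∅/ ok; σ2 onset /∅/, coda /v/ ok → well-formed
[nbad.gda] — violates constraint 2: contains banned sequence /nb/ → ill-formed
[rram.mmo] — violates constraint 3: word begins with /r/ → ill-formed
[dtda] — violates constraint 5: syllable 1 onset /dtd/ has 3 consonants (> 2) → ill-formed
[mtbip] — violates constraint 5: syllable 1 onset /mtb/ has 3 consonants (> 2) → ill-formed
[ppve] — violates constraint 5: syllable 1 onset /ppv/ has 3 consonants (> 2) → ill-formed

[vti.iv]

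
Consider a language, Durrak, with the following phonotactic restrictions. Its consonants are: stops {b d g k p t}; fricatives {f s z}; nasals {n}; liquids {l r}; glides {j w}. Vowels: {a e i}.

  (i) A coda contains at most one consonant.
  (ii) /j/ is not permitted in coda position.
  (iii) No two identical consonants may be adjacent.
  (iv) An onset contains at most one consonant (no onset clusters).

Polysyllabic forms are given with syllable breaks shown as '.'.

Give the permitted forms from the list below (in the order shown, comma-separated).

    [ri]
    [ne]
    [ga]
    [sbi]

[ri], [ne], [ga]

[ri] — σ1 onset /r/, coda /∅/ ok → permitted
[ne] — σ1 onset /n/, coda /∅/ ok → permitted
[ga] — σ1 onset /g/, coda /∅/ ok → permitted
[sbi] — violates constraint (iv): syllable 1 onset /sb/ has 2 consonants (> 1) → not permitted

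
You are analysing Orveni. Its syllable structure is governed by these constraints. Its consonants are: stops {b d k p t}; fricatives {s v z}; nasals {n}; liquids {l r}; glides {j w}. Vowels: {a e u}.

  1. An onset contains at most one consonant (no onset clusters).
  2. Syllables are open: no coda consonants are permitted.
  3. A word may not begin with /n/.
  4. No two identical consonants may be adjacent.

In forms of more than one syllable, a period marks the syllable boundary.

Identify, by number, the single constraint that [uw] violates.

2

[uw]: syllable 1 coda /w/ has 1 consonant (> 0).
This is a violation of constraint 2: "Syllables are open: no coda consonants are permitted."
The remaining constraints (1, 3, 4) are satisfied.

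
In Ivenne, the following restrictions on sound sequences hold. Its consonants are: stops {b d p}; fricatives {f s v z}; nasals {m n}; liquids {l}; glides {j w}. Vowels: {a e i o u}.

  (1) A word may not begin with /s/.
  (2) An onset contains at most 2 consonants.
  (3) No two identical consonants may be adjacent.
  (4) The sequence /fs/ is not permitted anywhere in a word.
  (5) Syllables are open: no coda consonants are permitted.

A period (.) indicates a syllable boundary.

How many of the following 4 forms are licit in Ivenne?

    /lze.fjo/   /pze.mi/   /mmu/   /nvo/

3

/lze.fjo/ — σ1 onset /lz/ (2C), coda /∅/ ok; σ2 onset /fj/ (2C), coda /∅/ ok → licit
/pze.mi/ — σ1 onset /pz/ (2C), coda /∅/ ok; σ2 onset /m/, coda /∅/ ok → licit
/mmu/ — violates constraint 3: adjacent identical consonants /mm/ → illicit
/nvo/ — σ1 onset /nv/ (2C), coda /∅/ ok → licit
Licit: /lze.fjo/, /pze.mi/, /nvo/ → 3.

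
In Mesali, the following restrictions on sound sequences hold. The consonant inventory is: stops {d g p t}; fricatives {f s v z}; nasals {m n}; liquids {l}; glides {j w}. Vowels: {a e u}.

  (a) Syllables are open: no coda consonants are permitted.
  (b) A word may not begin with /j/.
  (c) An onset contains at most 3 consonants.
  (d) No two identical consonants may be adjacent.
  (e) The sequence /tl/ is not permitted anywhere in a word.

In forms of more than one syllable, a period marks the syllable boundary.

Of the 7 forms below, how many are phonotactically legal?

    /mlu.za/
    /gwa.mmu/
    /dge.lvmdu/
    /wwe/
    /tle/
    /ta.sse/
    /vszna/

/mlu.za/ — σ1 onset /ml/ (2C), coda /∅/ ok; σ2 onset /z/, coda /∅/ ok → phonotactically legal
/gwa.mmu/ — violates constraint (d): adjacent identical consonants /mm/ → phonotactically illegal
/dge.lvmdu/ — violates constraint (c): syllable 2 onset /lvmd/ has 4 consonants (> 3) → phonotactically illegal
/wwe/ — violates constraint (d): adjacent identical consonants /ww/ → phonotactically illegal
/tle/ — violates constraint (e): contains banned sequence /tl/ → phonotactically illegal
/ta.sse/ — violates constraint (d): adjacent identical consonants /ss/ → phonotactically illegal
/vszna/ — violates constraint (c): syllable 1 onset /vszn/ has 4 consonants (> 3) → phonotactically illegal
Phonotactically legal: /mlu.za/ → 1.

1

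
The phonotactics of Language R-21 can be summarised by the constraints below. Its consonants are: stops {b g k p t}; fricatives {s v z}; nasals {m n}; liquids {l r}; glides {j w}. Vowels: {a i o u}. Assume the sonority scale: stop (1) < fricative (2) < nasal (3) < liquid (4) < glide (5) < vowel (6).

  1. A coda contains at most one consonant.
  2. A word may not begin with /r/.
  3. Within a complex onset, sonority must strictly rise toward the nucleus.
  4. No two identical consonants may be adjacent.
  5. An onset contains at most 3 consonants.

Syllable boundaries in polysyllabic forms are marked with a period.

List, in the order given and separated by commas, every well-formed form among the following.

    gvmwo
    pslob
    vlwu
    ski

pslob, vlwu

gvmwo — violates constraint 5: syllable 1 onset /gvmw/ has 4 consonants (> 3) → ill-formed
pslob — σ1 onset /psl/ (1→2→4 rises), coda /b/ ok → well-formed
vlwu — σ1 onset /vlw/ (2→4→5 rises), coda /∅/ ok → well-formed
ski — violates constraint 3: syllable 1 onset /sk/: /s/ (fricative, 2) → /k/ (stop, 1) does not rise → ill-formed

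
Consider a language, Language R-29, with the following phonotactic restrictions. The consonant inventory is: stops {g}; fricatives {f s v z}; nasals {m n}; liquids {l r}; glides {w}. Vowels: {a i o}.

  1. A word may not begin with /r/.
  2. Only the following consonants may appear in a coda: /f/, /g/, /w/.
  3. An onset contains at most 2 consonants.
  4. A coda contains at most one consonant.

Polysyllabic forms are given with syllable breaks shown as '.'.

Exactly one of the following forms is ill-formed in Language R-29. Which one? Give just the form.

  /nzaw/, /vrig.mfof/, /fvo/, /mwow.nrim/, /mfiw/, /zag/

/nzaw/ — σ1 onset /nz/ (2C), coda /w/ ok → well-formed
/vrig.mfof/ — σ1 onset /vr/ (2C), coda /g/ ok; σ2 onset /mf/ (2C), coda /f/ ok → well-formed
/fvo/ — σ1 onset /fv/ (2C), coda /∅/ ok → well-formed
/mwow.nrim/ — violates constraint 2: syllable 2 coda contains /m/, which is not a licensed coda consonant → ill-formed
/mfiw/ — σ1 onset /mf/ (2C), coda /w/ ok → well-formed
/zag/ — σ1 onset /z/, coda /g/ ok → well-formed

/mwow.nrim/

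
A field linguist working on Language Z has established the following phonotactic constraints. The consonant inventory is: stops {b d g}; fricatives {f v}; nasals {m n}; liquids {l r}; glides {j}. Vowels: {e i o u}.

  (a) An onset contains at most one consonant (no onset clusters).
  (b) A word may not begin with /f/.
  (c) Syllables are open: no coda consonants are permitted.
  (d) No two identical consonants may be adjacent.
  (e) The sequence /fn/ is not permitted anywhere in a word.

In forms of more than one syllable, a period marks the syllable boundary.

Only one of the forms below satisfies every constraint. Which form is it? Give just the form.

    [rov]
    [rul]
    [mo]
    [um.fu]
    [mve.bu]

[mo]

[rov] — violates constraint (c): syllable 1 coda /v/ has 1 consonant (> 0) → phonotactically illegal
[rul] — violates constraint (c): syllable 1 coda /l/ has 1 consonant (> 0) → phonotactically illegal
[mo] — σ1 onset /m/, coda /∅/ ok → phonotactically legal
[um.fu] — violates constraint (c): syllable 1 coda /m/ has 1 consonant (> 0) → phonotactically illegal
[mve.bu] — violates constraint (a): syllable 1 onset /mv/ has 2 consonants (> 1) → phonotactically illegal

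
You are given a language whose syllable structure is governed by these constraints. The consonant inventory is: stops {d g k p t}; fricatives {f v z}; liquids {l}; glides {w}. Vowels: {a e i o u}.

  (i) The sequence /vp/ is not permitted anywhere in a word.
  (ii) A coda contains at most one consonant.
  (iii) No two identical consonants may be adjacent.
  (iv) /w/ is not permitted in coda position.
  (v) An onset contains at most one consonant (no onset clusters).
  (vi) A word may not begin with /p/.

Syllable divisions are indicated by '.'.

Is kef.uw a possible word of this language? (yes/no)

kef.uw — violates constraint (iv): syllable 2 coda contains /w/ → not permitted

no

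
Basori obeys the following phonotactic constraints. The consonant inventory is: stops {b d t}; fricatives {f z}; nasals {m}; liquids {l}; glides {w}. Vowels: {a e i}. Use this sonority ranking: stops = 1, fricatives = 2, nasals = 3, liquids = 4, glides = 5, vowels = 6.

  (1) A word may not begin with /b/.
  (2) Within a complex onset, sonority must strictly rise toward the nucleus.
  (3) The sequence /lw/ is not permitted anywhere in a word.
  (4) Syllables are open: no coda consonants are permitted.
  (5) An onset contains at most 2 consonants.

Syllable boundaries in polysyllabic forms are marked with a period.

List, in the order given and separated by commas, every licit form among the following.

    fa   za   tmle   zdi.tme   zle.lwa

fa, za

fa — σ1 onset /f/, coda /∅/ ok → licit
za — σ1 onset /z/, coda /∅/ ok → licit
tmle — violates constraint 5: syllable 1 onset /tml/ has 3 consonants (> 2) → illicit
zdi.tme — violates constraint 2: syllable 1 onset /zd/: /z/ (fricative, 2) → /d/ (stop, 1) does not rise → illicit
zle.lwa — violates constraint 3: contains banned sequence /lw/ → illicit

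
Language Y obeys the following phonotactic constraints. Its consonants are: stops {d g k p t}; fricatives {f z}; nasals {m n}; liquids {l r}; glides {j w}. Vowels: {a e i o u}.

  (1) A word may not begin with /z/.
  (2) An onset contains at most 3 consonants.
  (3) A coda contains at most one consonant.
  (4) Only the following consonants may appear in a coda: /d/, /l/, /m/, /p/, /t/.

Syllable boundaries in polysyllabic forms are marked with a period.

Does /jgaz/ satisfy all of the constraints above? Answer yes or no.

/jgaz/ — violates constraint 4: syllable 1 coda contains /z/, which is not a licensed coda consonant → not permitted

no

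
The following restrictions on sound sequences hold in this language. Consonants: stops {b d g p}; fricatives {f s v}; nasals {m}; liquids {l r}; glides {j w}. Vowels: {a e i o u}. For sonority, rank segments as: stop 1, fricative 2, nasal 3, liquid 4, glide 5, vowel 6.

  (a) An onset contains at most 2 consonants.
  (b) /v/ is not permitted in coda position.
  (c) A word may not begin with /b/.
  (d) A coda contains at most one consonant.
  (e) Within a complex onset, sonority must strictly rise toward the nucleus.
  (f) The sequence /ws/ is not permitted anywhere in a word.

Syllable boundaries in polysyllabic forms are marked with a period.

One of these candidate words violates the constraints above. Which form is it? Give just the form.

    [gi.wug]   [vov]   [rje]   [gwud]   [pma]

[gi.wug] — σ1 onset /g/, coda /∅/ ok; σ2 onset /w/, coda /g/ ok → phonotactically legal
[vov] — violates constraint (b): syllable 1 coda contains /v/ → phonotactically illegal
[rje] — σ1 onset /rj/ (4→5 rises), coda /∅/ ok → phonotactically legal
[gwud] — σ1 onset /gw/ (1→5 rises), coda /d/ ok → phonotactically legal
[pma] — σ1 onset /pm/ (1→3 rises), coda /∅/ ok → phonotactically legal

[vov]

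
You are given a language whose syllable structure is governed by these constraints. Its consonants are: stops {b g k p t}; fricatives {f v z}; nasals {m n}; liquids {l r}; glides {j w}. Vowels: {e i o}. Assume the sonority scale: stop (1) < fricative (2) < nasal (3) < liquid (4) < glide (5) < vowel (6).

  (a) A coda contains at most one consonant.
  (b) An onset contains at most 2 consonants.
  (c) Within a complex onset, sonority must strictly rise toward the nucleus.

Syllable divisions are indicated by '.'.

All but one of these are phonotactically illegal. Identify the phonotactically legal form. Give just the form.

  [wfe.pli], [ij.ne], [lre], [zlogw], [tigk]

[ij.ne]

[wfe.pli] — violates constraint (c): syllable 1 onset /wf/: /w/ (glide, 5) → /f/ (fricative, 2) does not rise → phonotactically illegal
[ij.ne] — σ1 onset /∅/, coda /j/ ok; σ2 onset /n/, coda /∅/ ok → phonotactically legal
[lre] — violates constraint (c): syllable 1 onset /lr/: /l/ (liquid, 4) → /r/ (liquid, 4) does not rise → phonotactically illegal
[zlogw] — violates constraint (a): syllable 1 coda /gw/ has 2 consonants (> 1) → phonotactically illegal
[tigk] — violates constraint (a): syllable 1 coda /gk/ has 2 consonants (> 1) → phonotactically illegal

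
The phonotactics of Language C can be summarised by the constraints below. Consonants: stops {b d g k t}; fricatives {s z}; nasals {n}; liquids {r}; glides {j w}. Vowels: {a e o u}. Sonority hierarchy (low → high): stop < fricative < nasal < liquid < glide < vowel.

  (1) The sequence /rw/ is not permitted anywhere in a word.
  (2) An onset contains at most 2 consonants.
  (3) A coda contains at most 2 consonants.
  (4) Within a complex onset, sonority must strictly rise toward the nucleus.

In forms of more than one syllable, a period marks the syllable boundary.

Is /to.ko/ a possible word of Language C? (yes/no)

yes

/to.ko/ — σ1 onset /t/, coda /∅/ ok; σ2 onset /k/, coda /∅/ ok → well-formed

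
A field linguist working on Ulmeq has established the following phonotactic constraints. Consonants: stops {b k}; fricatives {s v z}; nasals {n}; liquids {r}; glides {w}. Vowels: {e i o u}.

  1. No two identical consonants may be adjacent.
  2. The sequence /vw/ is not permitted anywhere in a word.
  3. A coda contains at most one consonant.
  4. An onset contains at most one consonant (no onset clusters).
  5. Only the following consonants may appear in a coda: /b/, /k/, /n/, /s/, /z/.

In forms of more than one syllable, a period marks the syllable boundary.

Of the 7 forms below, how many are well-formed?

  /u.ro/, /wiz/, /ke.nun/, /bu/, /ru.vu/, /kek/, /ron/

/u.ro/ — σ1 onset /∅/, coda /∅/ ok; σ2 onset /r/, coda /∅/ ok → well-formed
/wiz/ — σ1 onset /w/, coda /z/ ok → well-formed
/ke.nun/ — σ1 onset /k/, coda /∅/ ok; σ2 onset /n/, coda /n/ ok → well-formed
/bu/ — σ1 onset /b/, coda /∅/ ok → well-formed
/ru.vu/ — σ1 onset /r/, coda /∅/ ok; σ2 onset /v/, coda /∅/ ok → well-formed
/kek/ — σ1 onset /k/, coda /k/ ok → well-formed
/ron/ — σ1 onset /r/, coda /n/ ok → well-formed
Well-formed: /u.ro/, /wiz/, /ke.nun/, /bu/, /ru.vu/, /kek/, /ron/ → 7.

7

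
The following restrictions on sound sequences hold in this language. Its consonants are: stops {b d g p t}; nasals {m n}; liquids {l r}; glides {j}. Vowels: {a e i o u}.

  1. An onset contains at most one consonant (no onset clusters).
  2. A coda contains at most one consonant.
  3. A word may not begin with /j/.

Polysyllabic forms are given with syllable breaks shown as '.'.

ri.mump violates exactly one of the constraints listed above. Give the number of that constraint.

ri.mump: syllable 2 coda /mp/ has 2 consonants (> 1).
This is a violation of constraint 2: "A coda contains at most one consonant."
The remaining constraints (1, 3) are satisfied.

2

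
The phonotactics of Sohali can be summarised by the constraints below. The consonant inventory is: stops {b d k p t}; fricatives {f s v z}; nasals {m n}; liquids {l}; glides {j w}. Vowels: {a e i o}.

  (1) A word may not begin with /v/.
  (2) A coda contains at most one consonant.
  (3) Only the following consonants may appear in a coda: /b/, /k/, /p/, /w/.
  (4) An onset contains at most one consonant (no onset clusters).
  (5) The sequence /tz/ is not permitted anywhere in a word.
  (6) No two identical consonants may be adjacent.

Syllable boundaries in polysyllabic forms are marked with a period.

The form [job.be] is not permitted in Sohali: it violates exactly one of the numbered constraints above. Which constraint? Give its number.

6

[job.be]: adjacent identical consonants /bb/.
This is a violation of constraint 6: "No two identical consonants may be adjacent."
The remaining constraints (1, 2, 3, 4, 5) are satisfied.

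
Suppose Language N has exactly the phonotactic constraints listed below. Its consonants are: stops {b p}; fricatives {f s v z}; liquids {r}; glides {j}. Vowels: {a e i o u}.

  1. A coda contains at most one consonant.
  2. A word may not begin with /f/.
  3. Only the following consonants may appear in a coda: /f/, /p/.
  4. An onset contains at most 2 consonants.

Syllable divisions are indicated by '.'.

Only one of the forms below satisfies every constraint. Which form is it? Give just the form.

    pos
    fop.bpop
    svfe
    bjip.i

pos — violates constraint 3: syllable 1 coda contains /s/, which is not a licensed coda consonant → not permitted
fop.bpop — violates constraint 2: word begins with /f/ → not permitted
svfe — violates constraint 4: syllable 1 onset /svf/ has 3 consonants (> 2) → not permitted
bjip.i — σ1 onset /bj/ (2C), coda /p/ ok; σ2 onset /∅/, coda /∅/ ok → permitted

bjip.i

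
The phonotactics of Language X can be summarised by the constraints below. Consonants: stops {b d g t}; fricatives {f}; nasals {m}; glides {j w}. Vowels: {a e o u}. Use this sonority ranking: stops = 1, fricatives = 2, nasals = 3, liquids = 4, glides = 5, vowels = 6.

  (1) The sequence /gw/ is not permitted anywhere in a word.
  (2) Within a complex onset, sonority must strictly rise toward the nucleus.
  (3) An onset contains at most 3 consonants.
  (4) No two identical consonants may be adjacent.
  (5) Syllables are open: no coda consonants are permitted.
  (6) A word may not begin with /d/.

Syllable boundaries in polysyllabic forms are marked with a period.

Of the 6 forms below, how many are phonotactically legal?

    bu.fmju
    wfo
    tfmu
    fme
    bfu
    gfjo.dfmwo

4

bu.fmju — σ1 onset /b/, coda /∅/ ok; σ2 onset /fmj/ (2→3→5 rises), coda /∅/ ok → phonotactically legal
wfo — violates constraint 2: syllable 1 onset /wf/: /w/ (glide, 5) → /f/ (fricative, 2) does not rise → phonotactically illegal
tfmu — σ1 onset /tfm/ (1→2→3 rises), coda /∅/ ok → phonotactically legal
fme — σ1 onset /fm/ (2→3 rises), coda /∅/ ok → phonotactically legal
bfu — σ1 onset /bf/ (1→2 rises), coda /∅/ ok → phonotactically legal
gfjo.dfmwo — violates constraint 3: syllable 2 onset /dfmw/ has 4 consonants (> 3) → phonotactically illegal
Phonotactically legal: bu.fmju, tfmu, fme, bfu → 4.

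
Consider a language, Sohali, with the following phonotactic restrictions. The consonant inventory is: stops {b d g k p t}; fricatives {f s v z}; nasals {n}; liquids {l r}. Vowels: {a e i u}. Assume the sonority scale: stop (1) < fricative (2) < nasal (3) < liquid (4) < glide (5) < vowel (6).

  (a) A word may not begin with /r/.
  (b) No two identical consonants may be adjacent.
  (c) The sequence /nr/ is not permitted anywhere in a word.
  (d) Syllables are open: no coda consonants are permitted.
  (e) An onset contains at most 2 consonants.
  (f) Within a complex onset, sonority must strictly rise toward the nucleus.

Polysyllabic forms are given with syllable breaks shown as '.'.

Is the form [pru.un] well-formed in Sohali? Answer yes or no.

no

[pru.un] — violates constraint (d): syllable 2 coda /n/ has 1 consonant (> 0) → ill-formed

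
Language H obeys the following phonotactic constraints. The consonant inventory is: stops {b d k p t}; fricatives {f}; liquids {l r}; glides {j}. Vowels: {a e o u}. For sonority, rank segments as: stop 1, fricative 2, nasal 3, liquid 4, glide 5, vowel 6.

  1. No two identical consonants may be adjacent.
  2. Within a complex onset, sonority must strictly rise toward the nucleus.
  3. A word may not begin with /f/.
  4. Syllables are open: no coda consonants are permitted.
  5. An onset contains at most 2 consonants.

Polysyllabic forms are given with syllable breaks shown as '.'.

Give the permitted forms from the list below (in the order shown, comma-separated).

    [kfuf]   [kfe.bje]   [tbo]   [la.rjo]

[kfuf] — violates constraint 4: syllable 1 coda /f/ has 1 consonant (> 0) → not permitted
[kfe.bje] — σ1 onset /kf/ (1→2 rises), coda /∅/ ok; σ2 onset /bj/ (1→5 rises), coda /∅/ ok → permitted
[tbo] — violates constraint 2: syllable 1 onset /tb/: /t/ (stop, 1) → /b/ (stop, 1) does not rise → not permitted
[la.rjo] — σ1 onset /l/, coda /∅/ ok; σ2 onset /rj/ (4→5 rises), coda /∅/ ok → permitted

[kfe.bje], [la.rjo]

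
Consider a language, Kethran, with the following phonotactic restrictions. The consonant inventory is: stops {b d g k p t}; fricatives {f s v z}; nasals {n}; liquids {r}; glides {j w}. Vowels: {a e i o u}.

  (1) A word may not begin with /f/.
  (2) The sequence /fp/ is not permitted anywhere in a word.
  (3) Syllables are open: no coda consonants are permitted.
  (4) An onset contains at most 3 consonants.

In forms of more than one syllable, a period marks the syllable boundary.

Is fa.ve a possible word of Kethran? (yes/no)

fa.ve — violates constraint 1: word begins with /f/ → illicit

no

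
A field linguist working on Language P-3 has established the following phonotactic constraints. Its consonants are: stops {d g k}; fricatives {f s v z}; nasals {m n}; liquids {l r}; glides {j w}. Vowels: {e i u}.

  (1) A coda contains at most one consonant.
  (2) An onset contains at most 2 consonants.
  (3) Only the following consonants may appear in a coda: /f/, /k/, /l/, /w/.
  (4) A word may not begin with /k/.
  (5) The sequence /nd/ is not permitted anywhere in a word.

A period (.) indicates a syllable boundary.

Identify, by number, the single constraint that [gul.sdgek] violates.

[gul.sdgek]: syllable 2 onset /sdg/ has 3 consonants (> 2).
This is a violation of constraint 2: "An onset contains at most 2 consonants."
The remaining constraints (1, 3, 4, 5) are satisfied.

2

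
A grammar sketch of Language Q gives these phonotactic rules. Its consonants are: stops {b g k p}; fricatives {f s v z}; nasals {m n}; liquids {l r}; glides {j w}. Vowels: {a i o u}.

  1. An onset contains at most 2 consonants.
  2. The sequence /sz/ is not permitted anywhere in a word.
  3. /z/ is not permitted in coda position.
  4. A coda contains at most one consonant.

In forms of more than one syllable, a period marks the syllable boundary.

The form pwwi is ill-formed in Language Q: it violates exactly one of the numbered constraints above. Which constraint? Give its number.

pwwi: syllable 1 onset /pww/ has 3 consonants (> 2).
This is a violation of constraint 1: "An onset contains at most 2 consonants."
The remaining constraints (2, 3, 4) are satisfied.

1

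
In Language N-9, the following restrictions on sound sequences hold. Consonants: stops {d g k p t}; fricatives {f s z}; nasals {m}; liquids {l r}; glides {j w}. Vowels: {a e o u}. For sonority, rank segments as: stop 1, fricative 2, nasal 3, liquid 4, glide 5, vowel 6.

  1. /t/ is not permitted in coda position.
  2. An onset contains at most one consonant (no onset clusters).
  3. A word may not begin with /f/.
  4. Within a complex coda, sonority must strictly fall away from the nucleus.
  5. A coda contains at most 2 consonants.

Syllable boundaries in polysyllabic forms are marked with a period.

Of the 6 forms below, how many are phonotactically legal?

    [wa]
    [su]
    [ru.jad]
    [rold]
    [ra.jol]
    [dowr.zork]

6

[wa] — σ1 onset /w/, coda /∅/ ok → phonotactically legal
[su] — σ1 onset /s/, coda /∅/ ok → phonotactically legal
[ru.jad] — σ1 onset /r/, coda /∅/ ok; σ2 onset /j/, coda /d/ ok → phonotactically legal
[rold] — σ1 onset /r/, coda /ld/ (4→1 falls) ok → phonotactically legal
[ra.jol] — σ1 onset /r/, coda /∅/ ok; σ2 onset /j/, coda /l/ ok → phonotactically legal
[dowr.zork] — σ1 onset /d/, coda /wr/ (5→4 falls) ok; σ2 onset /z/, coda /rk/ (4→1 falls) ok → phonotactically legal
Phonotactically legal: [wa], [su], [ru.jad], [rold], [ra.jol], [dowr.zork] → 6.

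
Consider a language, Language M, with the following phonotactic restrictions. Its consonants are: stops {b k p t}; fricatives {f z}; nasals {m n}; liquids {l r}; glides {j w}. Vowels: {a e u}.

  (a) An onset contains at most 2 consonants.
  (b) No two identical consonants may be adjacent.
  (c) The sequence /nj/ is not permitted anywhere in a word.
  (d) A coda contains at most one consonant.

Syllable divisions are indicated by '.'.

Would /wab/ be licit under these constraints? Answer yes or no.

yes

/wab/ — σ1 onset /w/, coda /b/ ok → licit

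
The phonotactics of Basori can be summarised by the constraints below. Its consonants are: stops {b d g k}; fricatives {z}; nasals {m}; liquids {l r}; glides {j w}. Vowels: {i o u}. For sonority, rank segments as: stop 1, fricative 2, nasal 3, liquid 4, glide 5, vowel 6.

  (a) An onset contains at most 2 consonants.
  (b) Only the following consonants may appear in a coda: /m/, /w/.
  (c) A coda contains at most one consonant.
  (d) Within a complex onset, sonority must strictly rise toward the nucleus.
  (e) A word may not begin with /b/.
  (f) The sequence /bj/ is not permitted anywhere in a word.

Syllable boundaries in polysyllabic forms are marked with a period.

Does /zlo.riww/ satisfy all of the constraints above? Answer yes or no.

no

/zlo.riww/ — violates constraint (c): syllable 2 coda /ww/ has 2 consonants (> 1) → ill-formed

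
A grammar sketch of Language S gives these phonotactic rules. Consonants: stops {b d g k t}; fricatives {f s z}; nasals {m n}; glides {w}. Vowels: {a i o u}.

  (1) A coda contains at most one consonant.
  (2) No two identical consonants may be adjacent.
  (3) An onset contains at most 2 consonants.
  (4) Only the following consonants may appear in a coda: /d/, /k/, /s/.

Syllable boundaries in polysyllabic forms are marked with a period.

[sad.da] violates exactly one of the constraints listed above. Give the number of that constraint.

2

[sad.da]: adjacent identical consonants /dd/.
This is a violation of constraint 2: "No two identical consonants may be adjacent."
The remaining constraints (1, 3, 4) are satisfied.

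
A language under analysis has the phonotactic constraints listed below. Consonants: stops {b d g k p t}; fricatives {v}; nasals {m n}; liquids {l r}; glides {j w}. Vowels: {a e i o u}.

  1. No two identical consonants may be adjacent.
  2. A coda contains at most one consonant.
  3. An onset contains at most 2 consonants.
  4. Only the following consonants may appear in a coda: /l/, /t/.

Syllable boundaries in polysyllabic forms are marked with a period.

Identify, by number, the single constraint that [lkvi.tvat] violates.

3

[lkvi.tvat]: syllable 1 onset /lkv/ has 3 consonants (> 2).
This is a violation of constraint 3: "An onset contains at most 2 consonants."
The remaining constraints (1, 2, 4) are satisfied.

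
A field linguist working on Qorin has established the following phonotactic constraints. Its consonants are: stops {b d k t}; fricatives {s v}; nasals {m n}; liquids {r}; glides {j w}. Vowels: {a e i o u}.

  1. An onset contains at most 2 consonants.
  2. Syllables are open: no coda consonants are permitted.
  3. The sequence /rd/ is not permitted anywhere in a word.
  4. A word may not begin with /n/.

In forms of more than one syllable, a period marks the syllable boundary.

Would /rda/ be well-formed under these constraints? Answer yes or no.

no

/rda/ — violates constraint 3: contains banned sequence /rd/ → ill-formed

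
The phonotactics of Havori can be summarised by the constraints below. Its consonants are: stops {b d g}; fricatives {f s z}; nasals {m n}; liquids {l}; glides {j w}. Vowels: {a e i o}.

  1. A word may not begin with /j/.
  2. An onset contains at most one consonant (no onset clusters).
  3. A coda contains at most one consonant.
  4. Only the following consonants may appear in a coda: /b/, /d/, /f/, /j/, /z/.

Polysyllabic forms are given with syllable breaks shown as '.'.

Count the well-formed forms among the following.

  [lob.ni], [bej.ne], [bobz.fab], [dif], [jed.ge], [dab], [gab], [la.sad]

[lob.ni] — σ1 onset /l/, coda /b/ ok; σ2 onset /n/, coda /∅/ ok → well-formed
[bej.ne] — σ1 onset /b/, coda /j/ ok; σ2 onset /n/, coda /∅/ ok → well-formed
[bobz.fab] — violates constraint 3: syllable 1 coda /bz/ has 2 consonants (> 1) → ill-formed
[dif] — σ1 onset /d/, coda /f/ ok → well-formed
[jed.ge] — violates constraint 1: word begins with /j/ → ill-formed
[dab] — σ1 onset /d/, coda /b/ ok → well-formed
[gab] — σ1 onset /g/, coda /b/ ok → well-formed
[la.sad] — σ1 onset /l/, coda /∅/ ok; σ2 onset /s/, coda /d/ ok → well-formed
Well-formed: [lob.ni], [bej.ne], [dif], [dab], [gab], [la.sad] → 6.

6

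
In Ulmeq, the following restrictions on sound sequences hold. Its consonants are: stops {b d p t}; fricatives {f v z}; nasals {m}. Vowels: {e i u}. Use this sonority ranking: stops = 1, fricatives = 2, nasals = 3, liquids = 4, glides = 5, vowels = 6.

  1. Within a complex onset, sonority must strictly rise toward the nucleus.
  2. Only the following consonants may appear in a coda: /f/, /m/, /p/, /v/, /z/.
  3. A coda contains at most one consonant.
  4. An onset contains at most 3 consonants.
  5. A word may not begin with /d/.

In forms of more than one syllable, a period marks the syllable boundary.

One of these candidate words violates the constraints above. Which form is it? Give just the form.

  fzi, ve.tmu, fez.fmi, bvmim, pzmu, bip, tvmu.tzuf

fzi

fzi — violates constraint 1: syllable 1 onset /fz/: /f/ (fricative, 2) → /z/ (fricative, 2) does not rise → phonotactically illegal
ve.tmu — σ1 onset /v/, coda /∅/ ok; σ2 onset /tm/ (1→3 rises), coda /∅/ ok → phonotactically legal
fez.fmi — σ1 onset /f/, coda /z/ ok; σ2 onset /fm/ (2→3 rises), coda /∅/ ok → phonotactically legal
bvmim — σ1 onset /bvm/ (1→2→3 rises), coda /m/ ok → phonotactically legal
pzmu — σ1 onset /pzm/ (1→2→3 rises), coda /∅/ ok → phonotactically legal
bip — σ1 onset /b/, coda /p/ ok → phonotactically legal
tvmu.tzuf — σ1 onset /tvm/ (1→2→3 rises), coda /∅/ ok; σ2 onset /tz/ (1→2 rises), coda /f/ ok → phonotactically legal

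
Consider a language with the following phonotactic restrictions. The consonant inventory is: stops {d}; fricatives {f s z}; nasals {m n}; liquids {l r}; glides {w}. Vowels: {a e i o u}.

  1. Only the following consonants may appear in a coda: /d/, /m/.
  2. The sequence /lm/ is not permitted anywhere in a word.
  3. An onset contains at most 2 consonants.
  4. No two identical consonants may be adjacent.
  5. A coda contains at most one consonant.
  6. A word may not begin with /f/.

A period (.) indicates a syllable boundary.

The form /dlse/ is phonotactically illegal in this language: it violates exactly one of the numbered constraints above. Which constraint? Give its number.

/dlse/: syllable 1 onset /dls/ has 3 consonants (> 2).
This is a violation of constraint 3: "An onset contains at most 2 consonants."
The remaining constraints (1, 2, 4, 5, 6) are satisfied.

3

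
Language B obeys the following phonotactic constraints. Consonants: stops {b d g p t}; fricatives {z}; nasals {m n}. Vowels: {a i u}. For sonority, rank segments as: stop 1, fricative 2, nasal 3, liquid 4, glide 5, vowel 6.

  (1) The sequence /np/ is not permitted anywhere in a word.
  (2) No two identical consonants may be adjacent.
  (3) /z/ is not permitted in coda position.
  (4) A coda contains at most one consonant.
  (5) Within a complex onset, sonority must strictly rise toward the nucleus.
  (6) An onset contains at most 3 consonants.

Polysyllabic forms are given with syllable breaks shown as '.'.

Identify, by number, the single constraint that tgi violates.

tgi: syllable 1 onset /tg/: /t/ (stop, 1) → /g/ (stop, 1) does not rise.
This is a violation of constraint 5: "Within a complex onset, sonority must strictly rise toward the nucleus."
The remaining constraints (1, 2, 3, 4, 6) are satisfied.

5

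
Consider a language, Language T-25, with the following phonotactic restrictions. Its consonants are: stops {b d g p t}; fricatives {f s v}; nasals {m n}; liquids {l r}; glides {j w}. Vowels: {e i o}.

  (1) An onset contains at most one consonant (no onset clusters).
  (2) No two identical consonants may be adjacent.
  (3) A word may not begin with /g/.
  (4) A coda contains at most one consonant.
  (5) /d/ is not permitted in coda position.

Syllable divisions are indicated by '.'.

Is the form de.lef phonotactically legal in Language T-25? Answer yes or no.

yes

de.lef — σ1 onset /d/, coda /∅/ ok; σ2 onset /l/, coda /f/ ok → phonotactically legal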